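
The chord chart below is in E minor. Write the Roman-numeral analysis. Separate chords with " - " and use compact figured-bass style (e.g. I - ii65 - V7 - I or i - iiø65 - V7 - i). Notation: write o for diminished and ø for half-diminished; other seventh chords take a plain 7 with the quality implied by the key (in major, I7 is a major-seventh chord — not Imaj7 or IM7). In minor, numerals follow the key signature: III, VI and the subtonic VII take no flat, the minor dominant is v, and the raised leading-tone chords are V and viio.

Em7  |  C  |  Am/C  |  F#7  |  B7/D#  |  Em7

i7 - VI - iv6 - V7/V - V65 - i7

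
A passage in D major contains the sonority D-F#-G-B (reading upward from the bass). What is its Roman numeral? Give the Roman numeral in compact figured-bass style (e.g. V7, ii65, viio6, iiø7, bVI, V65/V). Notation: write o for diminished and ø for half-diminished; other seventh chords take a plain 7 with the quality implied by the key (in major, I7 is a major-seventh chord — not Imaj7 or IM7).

The pitches G-B-D-F# form a major seventh chord rooted on G.
In D major, G is the subdominant; the diatonic major seventh chord there is IV7.
With D in the bass the chord is in second inversion, so the figured bass is 43.

IV43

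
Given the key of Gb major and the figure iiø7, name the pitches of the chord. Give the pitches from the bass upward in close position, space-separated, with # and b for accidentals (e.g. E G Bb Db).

Ab Cb Ebb Gb

Scale degree 2 in Gb major is Ab; here the chord built on it is altered to a half-diminished seventh chord. iiø7 is the half-diminished supertonic seventh, borrowed from the parallel minor.
So the chord is Ab-Cb-Ebb-Gb.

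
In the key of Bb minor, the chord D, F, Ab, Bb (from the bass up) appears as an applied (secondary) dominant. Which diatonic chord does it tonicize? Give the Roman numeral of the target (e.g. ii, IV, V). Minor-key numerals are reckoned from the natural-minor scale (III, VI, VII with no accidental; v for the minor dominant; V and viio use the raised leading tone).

iv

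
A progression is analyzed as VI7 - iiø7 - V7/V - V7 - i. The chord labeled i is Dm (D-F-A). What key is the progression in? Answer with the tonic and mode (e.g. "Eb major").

D minor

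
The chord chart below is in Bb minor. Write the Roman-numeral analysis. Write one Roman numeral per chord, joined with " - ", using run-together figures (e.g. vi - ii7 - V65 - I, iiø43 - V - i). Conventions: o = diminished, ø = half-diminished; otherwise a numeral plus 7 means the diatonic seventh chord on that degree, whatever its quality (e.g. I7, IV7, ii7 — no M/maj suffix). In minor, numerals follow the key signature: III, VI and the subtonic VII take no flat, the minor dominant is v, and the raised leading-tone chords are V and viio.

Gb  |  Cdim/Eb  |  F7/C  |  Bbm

VI - iio6 - V43 - i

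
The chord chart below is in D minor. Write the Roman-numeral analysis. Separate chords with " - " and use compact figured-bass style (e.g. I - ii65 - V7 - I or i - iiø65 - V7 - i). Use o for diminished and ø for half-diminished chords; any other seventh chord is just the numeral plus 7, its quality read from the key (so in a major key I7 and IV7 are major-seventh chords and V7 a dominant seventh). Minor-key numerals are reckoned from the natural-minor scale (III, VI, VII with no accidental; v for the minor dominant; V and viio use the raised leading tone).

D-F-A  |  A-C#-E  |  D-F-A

D-F-A: root D is the tonic; minor triad there is i.
A-C#-E has root A, degree 5 in D minor, so V.
D-F-A: minor triad on D = scale degree 1 → i.

i - V - i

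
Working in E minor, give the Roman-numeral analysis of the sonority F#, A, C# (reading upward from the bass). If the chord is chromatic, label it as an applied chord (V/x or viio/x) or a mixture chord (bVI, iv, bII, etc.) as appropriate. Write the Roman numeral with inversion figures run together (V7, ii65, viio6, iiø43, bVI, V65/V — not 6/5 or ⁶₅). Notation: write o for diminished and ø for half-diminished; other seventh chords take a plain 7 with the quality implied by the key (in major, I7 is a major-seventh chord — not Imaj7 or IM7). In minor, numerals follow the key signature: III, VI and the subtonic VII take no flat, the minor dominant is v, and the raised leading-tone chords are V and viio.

The pitches F#-A-C# form a minor triad rooted on F#.
F# is the second degree of E minor. This is the minor supertonic, borrowed from the parallel major (the Dorian ii).

ii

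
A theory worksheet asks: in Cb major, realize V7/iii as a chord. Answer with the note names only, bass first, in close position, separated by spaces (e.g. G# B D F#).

Bb D F Ab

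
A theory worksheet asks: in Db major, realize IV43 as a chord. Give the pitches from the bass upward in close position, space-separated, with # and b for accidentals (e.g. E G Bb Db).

Db F Gb Bb

The numeral's case and figure indicate a major seventh chord. In Db major its root, the subdominant, is Gb.
Stacking thirds from Gb gives Gb-Bb-Db-F.
With the 43 figure the chord is in second inversion; from the bass Db upward in close position it reads Db-F-Gb-Bb.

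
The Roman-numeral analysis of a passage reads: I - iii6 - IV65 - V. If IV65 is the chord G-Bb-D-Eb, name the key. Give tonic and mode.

The anchor chord is a major seventh chord on Eb, labeled IV65.
IV65 on Eb implies Eb is the subdominant; that puts the tonic at Bb, and the uppercase numeral fits major mode.

Bb major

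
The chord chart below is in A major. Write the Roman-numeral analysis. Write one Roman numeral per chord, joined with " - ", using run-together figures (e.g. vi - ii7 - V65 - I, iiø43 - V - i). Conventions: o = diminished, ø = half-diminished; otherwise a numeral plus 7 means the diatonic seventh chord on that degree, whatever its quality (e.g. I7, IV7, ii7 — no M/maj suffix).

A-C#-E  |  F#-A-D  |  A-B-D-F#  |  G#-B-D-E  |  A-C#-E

A-C#-E has root A, degree 1 in A major, so I.
F#-A-D: major triad on D = scale degree 4 → IV6.
A-B-D-F#: minor seventh chord on B = scale degree 2 → ii42.
G#-B-D-E: dominant seventh chord on E = scale degree 5 → V65.
A-C#-E: root A is the tonic; major triad there is I.

I - IV6 - ii42 - V65 - I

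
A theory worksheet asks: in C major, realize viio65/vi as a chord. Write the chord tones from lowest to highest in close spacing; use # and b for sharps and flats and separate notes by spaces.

viio65/vi is a secondary leading-tone chord. The target vi is A in C major; the applied chord is rooted a semitone below, on G#.
Building a fully diminished seventh chord on G# gives G#-B-D-F.
The figured bass 65 indicates first inversion, placing the third (B) in the bass: B-D-F-G#.

B D F G#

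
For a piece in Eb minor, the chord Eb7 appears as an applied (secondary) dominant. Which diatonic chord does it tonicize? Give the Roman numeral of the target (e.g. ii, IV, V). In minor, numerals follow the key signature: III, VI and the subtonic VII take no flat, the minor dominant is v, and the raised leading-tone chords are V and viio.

The chord is a dominant seventh chord on Eb.
A dominant resolves down a perfect fifth: Eb → Ab. In Eb minor, Ab is scale degree 4, i.e. iv.

iv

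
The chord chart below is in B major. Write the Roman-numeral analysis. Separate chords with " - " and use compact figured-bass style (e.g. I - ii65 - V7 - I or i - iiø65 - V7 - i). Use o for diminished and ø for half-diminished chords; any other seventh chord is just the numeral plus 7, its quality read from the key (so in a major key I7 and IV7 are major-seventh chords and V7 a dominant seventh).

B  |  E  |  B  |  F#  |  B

I - IV - I - V - I

B has root B, degree 1 in B major, so I.
E: root E is the subdominant; major triad there is IV.
B has root B, degree 1 in B major, so I.
F#: root F# is the dominant; major triad there is V.
B has root B, degree 1 in B major, so I.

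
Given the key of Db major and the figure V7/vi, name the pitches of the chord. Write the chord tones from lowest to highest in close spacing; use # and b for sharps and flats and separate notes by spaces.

V7/vi is a secondary dominant — the dominant seventh of vi. vi in Db major is Bb, so the applied chord's root is F, a perfect fifth above.
Building a dominant seventh chord on F gives F-A-C-Eb.

F A C Eb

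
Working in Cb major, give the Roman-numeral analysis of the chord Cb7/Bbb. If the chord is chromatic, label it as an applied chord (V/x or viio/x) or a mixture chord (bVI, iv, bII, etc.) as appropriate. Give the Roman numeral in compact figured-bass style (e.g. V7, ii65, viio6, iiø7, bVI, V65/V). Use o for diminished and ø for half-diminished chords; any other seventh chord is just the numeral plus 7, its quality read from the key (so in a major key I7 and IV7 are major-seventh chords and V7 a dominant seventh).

V42/IV

The pitches Cb-Eb-Gb-Bbb form a dominant seventh chord rooted on Cb.
Cb is not a diatonic chord root with this quality in Cb major, but it lies a perfect fifth above Fb (IV), so the chord functions as an applied dominant of IV.
With Bbb in the bass the chord is in third inversion, so the figured bass is 42.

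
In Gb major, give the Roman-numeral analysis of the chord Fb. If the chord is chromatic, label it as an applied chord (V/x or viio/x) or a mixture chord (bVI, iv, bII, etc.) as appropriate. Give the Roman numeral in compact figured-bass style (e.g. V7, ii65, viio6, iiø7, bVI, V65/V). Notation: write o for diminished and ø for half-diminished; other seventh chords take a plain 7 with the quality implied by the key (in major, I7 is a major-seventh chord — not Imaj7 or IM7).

Stacked in thirds the chord is Fb-Ab-Cb: a major triad on Fb.
Fb is the lowered seventh degree of Gb major (diatonic 7 would be F). This is a major triad on the lowered seventh degree (the subtonic), borrowed from the parallel minor.

bVII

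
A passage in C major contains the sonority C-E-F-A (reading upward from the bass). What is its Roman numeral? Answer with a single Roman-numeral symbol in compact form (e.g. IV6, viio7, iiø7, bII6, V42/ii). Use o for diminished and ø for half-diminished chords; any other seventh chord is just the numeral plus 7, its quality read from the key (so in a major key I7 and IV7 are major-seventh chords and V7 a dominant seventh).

The pitches F-A-C-E form a major seventh chord rooted on F.
In C major, F is the subdominant; the diatonic major seventh chord there is IV7.
With C in the bass the chord is in second inversion, so the figured bass is 43.

IV43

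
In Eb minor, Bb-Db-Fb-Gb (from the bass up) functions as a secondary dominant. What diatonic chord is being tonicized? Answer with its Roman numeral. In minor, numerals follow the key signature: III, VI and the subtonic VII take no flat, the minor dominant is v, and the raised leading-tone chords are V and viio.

The chord is a dominant seventh chord on Gb.
A dominant resolves down a perfect fifth: Gb → Cb. In Eb minor, Cb is scale degree 6, i.e. VI.

VI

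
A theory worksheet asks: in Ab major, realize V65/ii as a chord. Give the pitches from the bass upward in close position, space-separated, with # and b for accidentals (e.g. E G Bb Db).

A C Eb F

V65/ii is a secondary dominant — the dominant seventh of ii. ii in Ab major is Bb, so the applied chord's root is F, a perfect fifth above.
Building a dominant seventh chord on F gives F-A-C-Eb.
With the 65 figure the chord is in first inversion; from the bass A upward in close position it reads A-C-Eb-F.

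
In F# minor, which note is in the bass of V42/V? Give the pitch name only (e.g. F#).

F#

The applied chord V42/V is rooted on G#: G#-B#-D#-F#.
The figure 42 means third inversion — the seventh is in the bass.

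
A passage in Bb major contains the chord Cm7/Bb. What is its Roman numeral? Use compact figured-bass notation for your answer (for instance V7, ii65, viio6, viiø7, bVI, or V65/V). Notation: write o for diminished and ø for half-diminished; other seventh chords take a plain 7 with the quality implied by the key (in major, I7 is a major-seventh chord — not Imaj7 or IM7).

ii42

The pitches C-Eb-G-Bb form a minor seventh chord rooted on C.
In Bb major, C is the supertonic; the diatonic minor seventh chord there is ii7.
With Bb in the bass the chord is in third inversion, so the figured bass is 42.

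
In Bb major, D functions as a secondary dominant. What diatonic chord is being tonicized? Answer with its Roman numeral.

The chord is a major triad on D.
A dominant resolves down a perfect fifth: D → G. In Bb major, G is scale degree 6, i.e. vi.

vi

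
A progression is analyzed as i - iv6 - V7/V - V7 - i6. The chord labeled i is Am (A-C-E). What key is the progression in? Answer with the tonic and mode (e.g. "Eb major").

A minor

The chord Am is a minor triad rooted on A; its label is i.
If A is scale degree 1 and the mode makes that degree carry a minor triad, the tonic is A and the mode is minor.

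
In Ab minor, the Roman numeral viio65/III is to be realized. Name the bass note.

Db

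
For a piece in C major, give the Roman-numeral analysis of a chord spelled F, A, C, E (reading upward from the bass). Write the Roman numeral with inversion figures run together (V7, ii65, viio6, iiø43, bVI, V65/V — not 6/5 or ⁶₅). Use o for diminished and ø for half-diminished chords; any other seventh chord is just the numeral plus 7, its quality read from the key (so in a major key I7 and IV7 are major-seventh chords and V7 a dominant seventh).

IV7

The pitches F-A-C-E form a major seventh chord rooted on F.
F is scale degree 4 in C major, and a major seventh chord on that degree is written IV7.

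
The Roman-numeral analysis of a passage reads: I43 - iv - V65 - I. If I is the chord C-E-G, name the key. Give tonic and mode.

C major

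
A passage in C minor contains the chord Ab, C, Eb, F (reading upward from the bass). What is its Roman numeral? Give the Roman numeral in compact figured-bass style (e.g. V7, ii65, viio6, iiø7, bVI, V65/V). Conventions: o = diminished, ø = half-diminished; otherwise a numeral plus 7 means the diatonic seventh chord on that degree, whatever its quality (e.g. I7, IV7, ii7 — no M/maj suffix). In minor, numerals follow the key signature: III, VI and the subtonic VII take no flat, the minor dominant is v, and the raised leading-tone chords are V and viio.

iv65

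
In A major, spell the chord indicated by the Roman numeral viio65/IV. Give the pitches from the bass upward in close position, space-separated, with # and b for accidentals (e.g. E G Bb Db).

viio65/IV is a secondary leading-tone chord. The target IV is D in A major; the applied chord is rooted a semitone below, on C#.
Building a fully diminished seventh chord on C# gives C#-E-G-Bb.
With the 65 figure the chord is in first inversion; from the bass E upward in close position it reads E-G-Bb-C#.

E G Bb C#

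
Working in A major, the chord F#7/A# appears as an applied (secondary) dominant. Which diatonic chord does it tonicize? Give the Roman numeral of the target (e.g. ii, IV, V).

ii

The chord is a dominant seventh chord on F#.
A dominant resolves down a perfect fifth: F# → B. In A major, B is scale degree 2, i.e. ii.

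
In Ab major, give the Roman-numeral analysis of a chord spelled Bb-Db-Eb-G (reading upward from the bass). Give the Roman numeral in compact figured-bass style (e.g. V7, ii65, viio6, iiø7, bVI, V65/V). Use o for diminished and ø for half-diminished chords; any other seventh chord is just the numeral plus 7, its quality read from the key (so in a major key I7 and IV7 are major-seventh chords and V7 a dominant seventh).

V43

Stacked in thirds the chord is Eb-G-Bb-Db: a dominant seventh chord on Eb.
In Ab major, Eb is the dominant; the diatonic dominant seventh chord there is V7.
With Bb in the bass the chord is in second inversion, so the figured bass is 43.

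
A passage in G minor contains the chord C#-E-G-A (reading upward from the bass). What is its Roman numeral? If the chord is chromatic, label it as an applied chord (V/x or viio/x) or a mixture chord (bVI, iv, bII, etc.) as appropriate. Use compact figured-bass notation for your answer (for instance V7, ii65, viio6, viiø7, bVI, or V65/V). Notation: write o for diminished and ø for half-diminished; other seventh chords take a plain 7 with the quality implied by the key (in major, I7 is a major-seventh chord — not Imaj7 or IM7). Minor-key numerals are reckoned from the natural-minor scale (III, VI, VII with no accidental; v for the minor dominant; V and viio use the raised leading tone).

Stacked in thirds the chord is A-C#-E-G: a dominant seventh chord on A.
A is not a diatonic chord root with this quality in G minor, but it lies a perfect fifth above D (V), so the chord functions as an applied dominant of V.
With C# in the bass the chord is in first inversion, so the figured bass is 65.

V65/V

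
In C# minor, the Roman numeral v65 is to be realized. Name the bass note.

B

v in C# minor has root G#; the chord is G#-B-D#-F#.
The figure 65 means first inversion — the third is in the bass.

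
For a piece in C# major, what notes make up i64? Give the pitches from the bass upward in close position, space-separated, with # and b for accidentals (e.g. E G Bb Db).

i64 is the minor tonic, borrowed from the parallel minor. In C# major that root is C#.
So the chord is C#-E-G#, a minor triad.
With the 64 figure the chord is in second inversion; from the bass G# upward in close position it reads G#-C#-E.

G# C# E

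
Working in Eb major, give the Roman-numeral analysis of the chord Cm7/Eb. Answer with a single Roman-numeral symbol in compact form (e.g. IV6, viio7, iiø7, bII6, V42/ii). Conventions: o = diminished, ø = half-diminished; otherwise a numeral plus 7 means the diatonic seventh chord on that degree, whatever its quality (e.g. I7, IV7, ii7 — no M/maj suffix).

vi65

Stacked in thirds the chord is C-Eb-G-Bb: a minor seventh chord on C.
C is scale degree 6 in Eb major, and a minor seventh chord on that degree is written vi7.
With Eb in the bass the chord is in first inversion, so the figured bass is 65.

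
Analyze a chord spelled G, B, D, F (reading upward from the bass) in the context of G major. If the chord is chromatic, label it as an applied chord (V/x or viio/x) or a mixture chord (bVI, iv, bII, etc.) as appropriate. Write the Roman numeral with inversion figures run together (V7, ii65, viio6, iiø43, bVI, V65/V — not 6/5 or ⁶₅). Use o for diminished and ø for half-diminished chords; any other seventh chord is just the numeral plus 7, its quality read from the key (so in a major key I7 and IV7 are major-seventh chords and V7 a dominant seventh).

V7/IV

The pitches G-B-D-F form a dominant seventh chord rooted on G.
G is not a diatonic chord root with this quality in G major, but it lies a perfect fifth above C (IV), so the chord functions as an applied dominant of IV.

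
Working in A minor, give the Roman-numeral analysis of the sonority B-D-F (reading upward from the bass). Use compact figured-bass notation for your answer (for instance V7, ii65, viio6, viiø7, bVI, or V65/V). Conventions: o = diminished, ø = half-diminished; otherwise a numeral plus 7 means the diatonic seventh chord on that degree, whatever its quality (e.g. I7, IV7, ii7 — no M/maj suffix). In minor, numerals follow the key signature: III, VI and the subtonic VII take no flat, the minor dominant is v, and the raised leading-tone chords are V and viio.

iio

The pitches B-D-F form a diminished triad rooted on B.
In A minor, B is the supertonic; the diatonic diminished triad there is iio.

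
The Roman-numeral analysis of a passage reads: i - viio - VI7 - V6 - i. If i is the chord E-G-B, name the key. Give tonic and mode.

i is given as E-G-B — a minor triad with root E.
If E is scale degree 1 and the mode makes that degree carry a minor triad, the tonic is E and the mode is minor.

E minor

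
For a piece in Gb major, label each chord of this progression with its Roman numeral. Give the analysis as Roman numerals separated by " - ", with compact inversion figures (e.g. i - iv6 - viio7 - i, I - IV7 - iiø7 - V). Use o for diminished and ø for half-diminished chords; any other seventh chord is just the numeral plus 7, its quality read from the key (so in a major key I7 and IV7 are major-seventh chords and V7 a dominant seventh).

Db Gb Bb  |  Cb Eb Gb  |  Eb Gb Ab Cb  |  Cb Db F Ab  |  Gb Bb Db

I64 - IV - ii43 - V42 - I

Db-Gb-Bb: major triad on Gb = scale degree 1 → I64.
Cb-Eb-Gb: root Cb is the subdominant; major triad there is IV.
Eb-Gb-Ab-Cb: minor seventh chord on Ab = scale degree 2 → ii43.
Cb-Db-F-Ab: dominant seventh chord on Db = scale degree 5 → V42.
Gb-Bb-Db has root Gb, degree 1 in Gb major, so I.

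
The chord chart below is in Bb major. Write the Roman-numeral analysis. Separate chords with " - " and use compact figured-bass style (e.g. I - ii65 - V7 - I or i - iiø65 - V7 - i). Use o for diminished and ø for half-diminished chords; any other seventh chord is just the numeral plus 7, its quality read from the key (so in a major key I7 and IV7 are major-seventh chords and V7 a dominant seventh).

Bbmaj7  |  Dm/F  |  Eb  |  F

I7 - iii6 - IV - V

Bbmaj7: root Bb is the tonic; major seventh chord there is I7.
Dm/F has root D, degree 3 in Bb major, so iii6.
Eb: major triad on Eb = scale degree 4 → IV.
F has root F, degree 5 in Bb major, so V.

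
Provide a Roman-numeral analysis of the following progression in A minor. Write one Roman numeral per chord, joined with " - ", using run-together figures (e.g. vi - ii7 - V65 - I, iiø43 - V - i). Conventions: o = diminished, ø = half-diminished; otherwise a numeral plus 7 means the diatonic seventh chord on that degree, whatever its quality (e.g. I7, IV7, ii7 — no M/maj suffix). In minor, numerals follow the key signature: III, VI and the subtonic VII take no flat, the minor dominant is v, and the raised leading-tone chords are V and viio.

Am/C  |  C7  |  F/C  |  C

i6 - V7/VI - VI64 - III

Am/C: minor triad on A = scale degree 1 → i6.
C7: chromatic; C is V of VI, so V7/VI.
F/C: major triad on F = scale degree 6 → VI64.
C: root C is the mediant; major triad there is III.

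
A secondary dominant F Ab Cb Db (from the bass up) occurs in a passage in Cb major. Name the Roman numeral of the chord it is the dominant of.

The chord is a dominant seventh chord on Db.
A dominant resolves down a perfect fifth: Db → Gb. In Cb major, Gb is scale degree 5, i.e. V.

V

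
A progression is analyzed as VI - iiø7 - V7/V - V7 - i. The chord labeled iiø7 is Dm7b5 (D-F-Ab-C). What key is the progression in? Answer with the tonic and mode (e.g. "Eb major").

C minor

The anchor chord is a half-diminished seventh chord on D, labeled iiø7.
If D is scale degree 2 and the mode makes that degree carry a half-diminished seventh chord, the tonic is C and the mode is minor.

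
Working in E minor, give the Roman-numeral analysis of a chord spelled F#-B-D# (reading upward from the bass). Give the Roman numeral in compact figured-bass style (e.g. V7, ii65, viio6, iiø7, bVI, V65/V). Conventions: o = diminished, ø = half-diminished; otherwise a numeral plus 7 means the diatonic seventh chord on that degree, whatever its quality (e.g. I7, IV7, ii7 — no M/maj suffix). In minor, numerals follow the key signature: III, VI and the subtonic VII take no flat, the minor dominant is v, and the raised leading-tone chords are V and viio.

Stacked in thirds the chord is B-D#-F#: a major triad on B.
In E minor, B is the dominant; the diatonic major triad there is V.
With F# in the bass the chord is in second inversion, so the figured bass is 64.

V64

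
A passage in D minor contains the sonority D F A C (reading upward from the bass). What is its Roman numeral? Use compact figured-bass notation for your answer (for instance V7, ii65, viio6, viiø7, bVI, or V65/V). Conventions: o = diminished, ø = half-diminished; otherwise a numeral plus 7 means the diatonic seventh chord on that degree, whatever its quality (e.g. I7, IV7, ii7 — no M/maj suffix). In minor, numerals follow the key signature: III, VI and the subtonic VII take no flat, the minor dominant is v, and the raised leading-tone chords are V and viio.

i7

The pitches D-F-A-C form a minor seventh chord rooted on D.
D is scale degree 1 in D minor, and a minor seventh chord on that degree is written i7.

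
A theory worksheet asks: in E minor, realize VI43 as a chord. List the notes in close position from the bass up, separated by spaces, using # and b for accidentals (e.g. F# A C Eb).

G B C E

The numeral's case and figure indicate a major seventh chord. In E minor its root, the submediant, is C.
That chord is spelled C-E-G-B.
With the 43 figure the chord is in second inversion; from the bass G upward in close position it reads G-B-C-E.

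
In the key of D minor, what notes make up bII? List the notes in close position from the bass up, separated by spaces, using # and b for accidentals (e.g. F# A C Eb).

Eb G Bb

bII is the Neapolitan chord — a major triad on the lowered second degree. In D minor that root is Eb.
So the chord is Eb-G-Bb, a major triad.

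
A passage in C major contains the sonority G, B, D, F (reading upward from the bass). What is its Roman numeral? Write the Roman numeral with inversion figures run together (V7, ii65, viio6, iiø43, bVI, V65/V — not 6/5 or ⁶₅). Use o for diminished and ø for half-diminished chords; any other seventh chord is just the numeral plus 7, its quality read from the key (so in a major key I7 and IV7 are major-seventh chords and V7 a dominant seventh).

V7

The pitches G-B-D-F form a dominant seventh chord rooted on G.
In C major, G is the dominant; the diatonic dominant seventh chord there is V7.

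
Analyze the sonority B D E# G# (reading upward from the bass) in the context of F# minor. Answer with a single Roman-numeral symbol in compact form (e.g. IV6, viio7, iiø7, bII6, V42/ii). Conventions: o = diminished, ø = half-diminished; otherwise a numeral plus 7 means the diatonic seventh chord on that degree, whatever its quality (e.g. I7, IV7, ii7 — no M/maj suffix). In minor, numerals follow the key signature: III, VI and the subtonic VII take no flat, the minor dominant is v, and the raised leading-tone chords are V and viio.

viio43

Stacked in thirds the chord is E#-G#-B-D: a fully diminished seventh chord on E#.
E# is scale degree 7 in F# minor, and a fully diminished seventh chord on that degree is written viio7.
With B in the bass the chord is in second inversion, so the figured bass is 43.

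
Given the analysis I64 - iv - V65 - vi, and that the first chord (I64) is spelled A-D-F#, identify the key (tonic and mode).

D major

I64 is given as A-D-F# — a major triad with root D.
If D is scale degree 1 and the mode makes that degree carry a major triad, the tonic is D and the mode is major.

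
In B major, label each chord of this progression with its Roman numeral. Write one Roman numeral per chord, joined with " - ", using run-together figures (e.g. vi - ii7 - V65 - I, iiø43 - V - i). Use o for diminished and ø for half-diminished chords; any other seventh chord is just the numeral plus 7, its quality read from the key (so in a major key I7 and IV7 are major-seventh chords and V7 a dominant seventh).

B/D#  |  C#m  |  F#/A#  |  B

B/D#: root B is the tonic; major triad there is I6.
C#m: root C# is the supertonic; minor triad there is ii.
F#/A#: major triad on F# = scale degree 5 → V6.
B has root B, degree 1 in B major, so I.

I6 - ii - V6 - I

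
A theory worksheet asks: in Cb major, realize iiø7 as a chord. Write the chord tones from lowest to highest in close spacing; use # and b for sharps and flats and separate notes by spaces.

iiø7 is the half-diminished supertonic seventh, borrowed from the parallel minor. In Cb major that root is Db.
So the chord is Db-Fb-Abb-Cb.

Db Fb Abb Cb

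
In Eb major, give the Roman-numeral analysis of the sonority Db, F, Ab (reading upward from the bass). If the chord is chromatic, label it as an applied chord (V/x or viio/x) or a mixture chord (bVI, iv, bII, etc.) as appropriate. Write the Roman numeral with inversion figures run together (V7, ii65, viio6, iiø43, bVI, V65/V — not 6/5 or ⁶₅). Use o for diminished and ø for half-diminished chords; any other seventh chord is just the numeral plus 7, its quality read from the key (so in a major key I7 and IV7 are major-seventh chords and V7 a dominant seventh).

Stacked in thirds the chord is Db-F-Ab: a major triad on Db.
Db is the lowered seventh degree of Eb major (diatonic 7 would be D). This is a major triad on the lowered seventh degree (the subtonic), borrowed from the parallel minor.

bVII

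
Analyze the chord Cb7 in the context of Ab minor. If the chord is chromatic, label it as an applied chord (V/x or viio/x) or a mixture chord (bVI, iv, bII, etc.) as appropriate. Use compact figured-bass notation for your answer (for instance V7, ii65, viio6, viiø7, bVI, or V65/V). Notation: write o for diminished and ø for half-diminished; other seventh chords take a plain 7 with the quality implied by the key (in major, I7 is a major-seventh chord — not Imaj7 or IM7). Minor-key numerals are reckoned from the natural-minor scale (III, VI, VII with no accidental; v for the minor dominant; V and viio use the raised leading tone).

V7/VI

Stacked in thirds the chord is Cb-Eb-Gb-Bbb: a dominant seventh chord on Cb.
Cb is not a diatonic chord root with this quality in Ab minor, but it lies a perfect fifth above Fb (VI), so the chord functions as an applied dominant of VI.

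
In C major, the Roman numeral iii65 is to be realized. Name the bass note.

G

iii in C major has root E; the chord is E-G-B-D.
The figure 65 means first inversion — the third is in the bass.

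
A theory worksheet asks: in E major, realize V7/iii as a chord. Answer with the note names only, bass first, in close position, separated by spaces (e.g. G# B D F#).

D# F## A# C#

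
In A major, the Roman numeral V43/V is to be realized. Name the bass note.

F#

The applied chord V43/V is rooted on B: B-D#-F#-A.
The figure 43 means second inversion — the fifth is in the bass.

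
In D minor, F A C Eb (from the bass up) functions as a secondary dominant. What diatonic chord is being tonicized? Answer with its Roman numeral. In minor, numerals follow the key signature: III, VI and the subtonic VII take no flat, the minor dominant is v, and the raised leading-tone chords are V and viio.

VI

The chord is a dominant seventh chord on F.
A dominant resolves down a perfect fifth: F → Bb. In D minor, Bb is scale degree 6, i.e. VI.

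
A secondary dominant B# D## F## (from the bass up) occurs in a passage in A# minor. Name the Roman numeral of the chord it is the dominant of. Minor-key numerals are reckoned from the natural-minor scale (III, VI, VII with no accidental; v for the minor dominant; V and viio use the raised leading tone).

V

The chord is a major triad on B#.
A dominant resolves down a perfect fifth: B# → E#. In A# minor, E# is scale degree 5, i.e. V.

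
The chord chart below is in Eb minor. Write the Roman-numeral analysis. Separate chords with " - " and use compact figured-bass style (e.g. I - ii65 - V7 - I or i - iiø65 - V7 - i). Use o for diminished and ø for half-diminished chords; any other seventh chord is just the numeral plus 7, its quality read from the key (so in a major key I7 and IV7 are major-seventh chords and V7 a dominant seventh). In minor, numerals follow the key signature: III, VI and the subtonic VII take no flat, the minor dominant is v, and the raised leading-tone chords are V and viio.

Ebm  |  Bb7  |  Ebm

i - V7 - i

Ebm: minor triad on Eb = scale degree 1 → i.
Bb7: dominant seventh chord on Bb = scale degree 5 → V7.
Ebm: root Eb is the tonic; minor triad there is i.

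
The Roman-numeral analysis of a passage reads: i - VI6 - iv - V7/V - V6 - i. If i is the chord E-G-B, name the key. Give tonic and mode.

E minor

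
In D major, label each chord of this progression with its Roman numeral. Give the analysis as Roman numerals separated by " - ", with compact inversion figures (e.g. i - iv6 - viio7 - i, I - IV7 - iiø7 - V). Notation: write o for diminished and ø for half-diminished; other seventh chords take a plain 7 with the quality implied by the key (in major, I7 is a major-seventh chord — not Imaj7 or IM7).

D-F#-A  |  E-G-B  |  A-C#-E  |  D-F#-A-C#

D-F#-A has root D, degree 1 in D major, so I.
E-G-B has root E, degree 2 in D major, so ii.
A-C#-E: major triad on A = scale degree 5 → V.
D-F#-A-C# has root D, degree 1 in D major, so I7.

I - ii - V - I7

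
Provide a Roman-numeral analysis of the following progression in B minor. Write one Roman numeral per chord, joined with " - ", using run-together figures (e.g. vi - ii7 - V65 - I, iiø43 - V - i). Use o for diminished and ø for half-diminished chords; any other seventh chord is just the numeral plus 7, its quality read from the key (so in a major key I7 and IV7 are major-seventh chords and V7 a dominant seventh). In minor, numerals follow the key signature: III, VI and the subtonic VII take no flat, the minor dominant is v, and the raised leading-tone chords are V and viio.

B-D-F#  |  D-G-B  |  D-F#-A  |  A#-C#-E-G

i - VI64 - III - viio7

B-D-F#: root B is the tonic; minor triad there is i.
D-G-B: major triad on G = scale degree 6 → VI64.
D-F#-A has root D, degree 3 in B minor, so III.
A#-C#-E-G has root A#, degree 7 in B minor, so viio7.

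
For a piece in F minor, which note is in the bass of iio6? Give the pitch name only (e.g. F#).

Bb

iio in F minor has root G; the chord is G-Bb-Db.
The figure 6 means first inversion — the third is in the bass.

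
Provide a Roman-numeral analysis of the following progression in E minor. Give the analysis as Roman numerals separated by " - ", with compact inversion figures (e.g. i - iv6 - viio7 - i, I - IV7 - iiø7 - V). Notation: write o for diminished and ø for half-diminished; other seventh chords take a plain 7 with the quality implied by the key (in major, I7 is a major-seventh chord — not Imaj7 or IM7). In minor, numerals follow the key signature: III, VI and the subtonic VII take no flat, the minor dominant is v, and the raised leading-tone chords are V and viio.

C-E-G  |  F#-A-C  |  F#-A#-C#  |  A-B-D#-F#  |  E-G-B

VI - iio - V/V - V42 - i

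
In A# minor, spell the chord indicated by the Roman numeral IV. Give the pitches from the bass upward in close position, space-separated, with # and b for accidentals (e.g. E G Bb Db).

IV is the major subdominant, borrowed from the parallel major. In A# minor that root is D#.
So the chord is D#-F##-A#.

D# F## A#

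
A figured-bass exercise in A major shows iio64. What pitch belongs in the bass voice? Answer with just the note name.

F

iio in A major has root B; the chord is B-D-F.
The figure 64 means second inversion — the fifth is in the bass.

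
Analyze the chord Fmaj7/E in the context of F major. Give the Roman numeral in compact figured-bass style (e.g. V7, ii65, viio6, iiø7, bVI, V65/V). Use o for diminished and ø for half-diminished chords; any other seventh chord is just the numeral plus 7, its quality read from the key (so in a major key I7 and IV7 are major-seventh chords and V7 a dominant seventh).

I42

The pitches F-A-C-E form a major seventh chord rooted on F.
F is scale degree 1 in F major, and a major seventh chord on that degree is written I7.
With E in the bass the chord is in third inversion, so the figured bass is 42.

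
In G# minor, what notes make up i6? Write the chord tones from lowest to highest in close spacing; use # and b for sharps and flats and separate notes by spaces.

B D# G#

The numeral's case and figure indicate a minor triad. In G# minor its root, the tonic, is G#.
That chord is spelled G#-B-D#.
The figured bass 6 indicates first inversion, placing the third (B) in the bass: B-D#-G#.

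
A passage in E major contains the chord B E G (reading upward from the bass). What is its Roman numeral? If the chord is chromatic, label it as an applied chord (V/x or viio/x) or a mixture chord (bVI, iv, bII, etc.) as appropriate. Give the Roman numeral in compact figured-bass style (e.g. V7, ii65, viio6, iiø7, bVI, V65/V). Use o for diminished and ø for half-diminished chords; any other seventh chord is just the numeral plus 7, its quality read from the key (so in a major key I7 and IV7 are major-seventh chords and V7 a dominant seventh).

Stacked in thirds the chord is E-G-B: a minor triad on E.
E is the first degree of E major. This is the minor tonic, borrowed from the parallel minor.
With B in the bass the chord is in second inversion, so the figured bass is 64.

i64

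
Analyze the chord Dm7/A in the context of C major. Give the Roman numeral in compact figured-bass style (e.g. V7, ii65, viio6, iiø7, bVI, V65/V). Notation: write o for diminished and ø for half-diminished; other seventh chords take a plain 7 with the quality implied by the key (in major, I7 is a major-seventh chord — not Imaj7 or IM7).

ii43

The pitches D-F-A-C form a minor seventh chord rooted on D.
In C major, D is the supertonic; the diatonic minor seventh chord there is ii7.
With A in the bass the chord is in second inversion, so the figured bass is 43.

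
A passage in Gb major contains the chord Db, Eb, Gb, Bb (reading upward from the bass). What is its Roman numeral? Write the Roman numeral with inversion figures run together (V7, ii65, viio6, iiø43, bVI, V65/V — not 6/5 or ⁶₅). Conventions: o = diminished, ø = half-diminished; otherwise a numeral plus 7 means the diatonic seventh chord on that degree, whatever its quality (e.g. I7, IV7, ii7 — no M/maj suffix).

Stacked in thirds the chord is Eb-Gb-Bb-Db: a minor seventh chord on Eb.
Eb is scale degree 6 in Gb major, and a minor seventh chord on that degree is written vi7.
With Db in the bass the chord is in third inversion, so the figured bass is 42.

vi42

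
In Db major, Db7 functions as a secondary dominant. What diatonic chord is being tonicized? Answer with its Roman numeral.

The chord is a dominant seventh chord on Db.
A dominant resolves down a perfect fifth: Db → Gb. In Db major, Gb is scale degree 4, i.e. IV.

IV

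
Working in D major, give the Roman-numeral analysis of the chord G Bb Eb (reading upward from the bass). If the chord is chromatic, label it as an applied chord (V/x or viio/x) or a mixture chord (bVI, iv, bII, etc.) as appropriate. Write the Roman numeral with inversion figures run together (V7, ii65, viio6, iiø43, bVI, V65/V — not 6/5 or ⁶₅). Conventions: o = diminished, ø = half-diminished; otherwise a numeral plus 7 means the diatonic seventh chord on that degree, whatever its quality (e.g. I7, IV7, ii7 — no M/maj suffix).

Stacked in thirds the chord is Eb-G-Bb: a major triad on Eb.
Eb is the lowered second degree of D major (diatonic 2 would be E). This is the Neapolitan sixth — a major triad on the lowered second degree, here in its customary first inversion.
With G in the bass the chord is in first inversion, so the figured bass is 6.

bII6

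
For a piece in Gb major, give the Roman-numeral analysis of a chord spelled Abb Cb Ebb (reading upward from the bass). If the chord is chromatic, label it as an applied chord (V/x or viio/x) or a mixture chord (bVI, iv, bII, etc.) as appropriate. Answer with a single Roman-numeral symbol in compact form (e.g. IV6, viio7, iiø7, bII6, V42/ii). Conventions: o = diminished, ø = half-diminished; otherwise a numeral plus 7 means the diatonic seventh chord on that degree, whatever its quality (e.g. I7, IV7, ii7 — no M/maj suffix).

Stacked in thirds the chord is Abb-Cb-Ebb: a major triad on Abb.
Abb is the lowered second degree of Gb major (diatonic 2 would be Ab). This is the Neapolitan chord — a major triad on the lowered second degree.

bII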